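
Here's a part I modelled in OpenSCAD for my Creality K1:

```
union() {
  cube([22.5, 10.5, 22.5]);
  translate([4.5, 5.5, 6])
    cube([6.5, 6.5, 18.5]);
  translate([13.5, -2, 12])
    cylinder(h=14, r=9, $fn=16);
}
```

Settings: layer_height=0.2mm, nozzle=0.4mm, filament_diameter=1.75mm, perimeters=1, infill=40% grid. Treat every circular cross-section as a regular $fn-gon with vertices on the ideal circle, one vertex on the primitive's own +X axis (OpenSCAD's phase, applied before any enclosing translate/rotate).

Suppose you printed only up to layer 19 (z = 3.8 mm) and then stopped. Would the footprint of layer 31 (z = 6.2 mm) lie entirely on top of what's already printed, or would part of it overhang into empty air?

part overhangs

Compare the two slices. At z = 3.8: the cube (footprint 22.5×10.5) is included at this height (area 236.25 mm²); the cube at (4.5, 5.5) is not intersected at this z (z outside [6, 24.5]); the cylinder at (13.5, -2) is not intersected at this z (z outside [12, 26]); Combining (union): only the 22.5×10.5 cube is present, so the union is just that shape — area = 236.25 mm². At z = 6.2: the cube (footprint 22.5×10.5) is included at this height (area 236.25 mm²); the 6.5×6.5 cube at (4.5, 5.5) contributes its full rectangle (area 42.25 mm²); the cylinder at (13.5, -2) does not reach this height (z outside [12, 26]); Merging all regions: the regions partially overlap — summed areas 278.50 mm² minus the doubly-counted overlap 32.50 mm² gives 246.00 mm² — area = 246.00 mm². Checking containment: at z = 6.2 the cross-section extends beyond the z = 3.8 cross-section by about 9.75 mm².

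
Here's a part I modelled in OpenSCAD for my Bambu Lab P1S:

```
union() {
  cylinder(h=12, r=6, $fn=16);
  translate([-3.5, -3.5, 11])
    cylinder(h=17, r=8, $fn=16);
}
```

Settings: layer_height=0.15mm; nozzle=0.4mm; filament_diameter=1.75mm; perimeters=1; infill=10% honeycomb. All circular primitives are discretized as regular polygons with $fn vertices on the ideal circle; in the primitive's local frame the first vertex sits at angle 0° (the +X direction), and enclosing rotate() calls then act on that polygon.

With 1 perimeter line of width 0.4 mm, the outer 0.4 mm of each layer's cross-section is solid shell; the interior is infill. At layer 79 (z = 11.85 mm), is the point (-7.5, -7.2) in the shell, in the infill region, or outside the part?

At z = 11.85 mm: the r=6 cylinder gives a regular 16-gon of circumradius 6 (constant along its height); the r=8 cylinder at (-3.5, -3.5) contributes a regular 16-gon of circumradius 8; Combining (union): the regions partially overlap (shared area 80.39 mm²), so overlapping operands fuse into one piece — 1 connected region. Overall, the cross-section is a single solid region. The nearest boundary edge runs (-9.16, -9.16)→(-10.89, -6.56); distance from the point to it = 2.46 mm. The point is inside the cross-section and 2.46 mm from the nearest boundary — more than the 0.4 mm shell width (1 × 0.4), so it's in the infill interior.

infill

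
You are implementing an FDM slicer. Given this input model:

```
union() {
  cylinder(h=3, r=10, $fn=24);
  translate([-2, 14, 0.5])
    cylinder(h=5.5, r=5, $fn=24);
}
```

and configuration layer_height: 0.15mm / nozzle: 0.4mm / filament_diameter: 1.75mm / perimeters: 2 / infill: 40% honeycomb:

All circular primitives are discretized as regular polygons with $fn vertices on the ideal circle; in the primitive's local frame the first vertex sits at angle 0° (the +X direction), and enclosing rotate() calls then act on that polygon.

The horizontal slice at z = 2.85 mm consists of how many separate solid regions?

At z = 2.85 mm: the r=10 cylinder gives a regular 24-gon of circumradius 10 (constant along its height); the r=5 cylinder at (-2, 14) contributes a regular 24-gon of circumradius 5; Taking the union: the regions partially overlap (shared area 2.33 mm²), so overlapping operands fuse into one piece — 1 connected region. The result has 1 disconnected region.

1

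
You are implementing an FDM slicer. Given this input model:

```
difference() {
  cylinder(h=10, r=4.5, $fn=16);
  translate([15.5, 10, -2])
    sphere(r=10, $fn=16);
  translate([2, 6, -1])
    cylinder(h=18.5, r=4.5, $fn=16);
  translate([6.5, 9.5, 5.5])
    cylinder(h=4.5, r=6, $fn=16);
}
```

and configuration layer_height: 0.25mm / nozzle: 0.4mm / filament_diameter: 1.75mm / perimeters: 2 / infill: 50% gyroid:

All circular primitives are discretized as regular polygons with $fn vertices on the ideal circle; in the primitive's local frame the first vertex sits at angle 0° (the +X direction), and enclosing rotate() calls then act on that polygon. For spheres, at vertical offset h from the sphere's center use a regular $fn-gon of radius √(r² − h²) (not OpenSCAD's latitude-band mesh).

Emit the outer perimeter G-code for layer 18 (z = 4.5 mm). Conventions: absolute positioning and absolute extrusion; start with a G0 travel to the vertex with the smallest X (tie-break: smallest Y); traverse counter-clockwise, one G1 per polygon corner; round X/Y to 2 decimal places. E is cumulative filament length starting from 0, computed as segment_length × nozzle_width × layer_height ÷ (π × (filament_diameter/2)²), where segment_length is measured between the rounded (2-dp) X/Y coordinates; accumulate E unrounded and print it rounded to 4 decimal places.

G0 X-4.50 Y0.00 Z4.50
G1 X-4.16 Y-1.72 E0.0729
G1 X-3.18 Y-3.18 E0.1460
G1 X-1.72 Y-4.16 E0.2191
G1 X0.00 Y-4.50 E0.2920
G1 X1.72 Y-4.16 E0.3649
G1 X3.18 Y-3.18 E0.4380
G1 X4.16 Y-1.72 E0.5111
G1 X4.50 Y0.00 E0.5840
G1 X4.16 Y1.72 E0.6569
G1 X3.97 Y2.01 E0.6713
G1 X3.72 Y1.84 E0.6839
G1 X2.00 Y1.50 E0.7568
G1 X0.28 Y1.84 E0.8297
G1 X-1.18 Y2.82 E0.9028
G1 X-1.97 Y3.99 E0.9615
G1 X-3.18 Y3.18 E1.0220
G1 X-4.16 Y1.72 E1.0951
G1 X-4.50 Y0.00 E1.1680

At z = 4.5 mm: the cylinder: section is a regular 16-gon, circumradius r=4.5; the sphere at (15.5, 10): section is a regular 16-gon, circumradius = √(r²−h²) = √(10²−6.5²) = 7.599; the cylinder at (2, 6): section is a regular 16-gon, circumradius r=4.5; the cylinder at (6.5, 9.5) does not reach this height (z outside [5.5, 10]); Taking the first minus the rest: starting from the r=4.5 cylinder, the r=10 sphere at (15.5, 10) misses the remaining region (no effect); the r=4.5 cylinder at (2, 6) partially overlaps it — only the 11.00 mm² overlap (of its 61.99 mm²) is removed, clipping the outline — 1 connected region. The outline is a single polygon with 18 vertices. Extrusion per mm of travel: 0.4 × 0.25 / (π × 0.875²) = 0.041575. Accumulating E over each segment gives final E = 1.1680.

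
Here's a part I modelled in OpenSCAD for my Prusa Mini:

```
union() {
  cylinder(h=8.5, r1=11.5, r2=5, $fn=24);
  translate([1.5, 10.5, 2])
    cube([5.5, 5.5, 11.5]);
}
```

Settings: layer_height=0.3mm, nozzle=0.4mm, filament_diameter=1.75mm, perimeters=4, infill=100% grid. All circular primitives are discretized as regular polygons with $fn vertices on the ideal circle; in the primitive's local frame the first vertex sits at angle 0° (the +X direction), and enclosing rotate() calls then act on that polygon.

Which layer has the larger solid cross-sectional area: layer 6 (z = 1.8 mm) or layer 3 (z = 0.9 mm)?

Layer 6 (z = 1.8): the cone: at t=0.212 of its height the radius interpolates to r₁+(r₂−r₁)t = 10.124, giving a regular 24-gon of that circumradius (area = (24/2)·10.124²·sin(360°/24) = 318.30 mm²); the cube at (1.5, 10.5) is absent (z outside [2, 13.5]); Combining (union): only the cone is present, so the union is just that shape — area = 318.30 mm². So its area = 318.30 mm². Layer 3 (z = 0.9): the cone (r1=11.5→r2=5) has section circumradius 10.812 here — a regular 24-gon (area = (24/2)·10.812²·sin(360°/24) = 363.05 mm²); the cube at (1.5, 10.5) is absent (z outside [2, 13.5]); Combining (union): only the cone is present, so the union is just that shape — area = 363.05 mm². So its area = 363.05 mm². Layer 3 is larger (363.05 vs 318.30 mm²).

layer 3 (z = 0.9 mm)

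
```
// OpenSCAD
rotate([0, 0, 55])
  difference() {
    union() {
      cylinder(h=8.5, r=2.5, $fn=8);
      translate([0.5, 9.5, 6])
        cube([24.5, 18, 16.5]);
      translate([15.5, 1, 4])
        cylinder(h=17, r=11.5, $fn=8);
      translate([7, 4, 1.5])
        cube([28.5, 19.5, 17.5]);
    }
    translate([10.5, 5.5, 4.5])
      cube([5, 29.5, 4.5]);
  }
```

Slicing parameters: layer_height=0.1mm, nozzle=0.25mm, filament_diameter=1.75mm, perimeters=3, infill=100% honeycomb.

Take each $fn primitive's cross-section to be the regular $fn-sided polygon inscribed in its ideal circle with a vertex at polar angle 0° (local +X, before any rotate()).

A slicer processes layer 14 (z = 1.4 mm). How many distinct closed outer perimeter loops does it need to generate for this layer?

1

At z = 1.4 mm: the r=2.5 cylinder contributes a regular 8-gon of circumradius 2.5; the cube at (0.5, 9.5) is not intersected at this z (z outside [6, 22.5]); the cylinder at (15.5, 1) is not intersected at this z (z outside [4, 21]); the cube at (7, 4) does not reach this height (z outside [1.5, 19]); Taking the union: only the r=2.5 cylinder is present, so the union is just that shape — 1 connected region; the cube at (10.5, 5.5) is absent (z outside [4.5, 9]); Subtracting the remaining from the first: none of the subtracted shapes is present at this height, so the result so far is unchanged — 1 connected region; (rotated 55° about Z; rotation is an isometry so areas/perimeters/island counts are preserved). The result has 1 disconnected region.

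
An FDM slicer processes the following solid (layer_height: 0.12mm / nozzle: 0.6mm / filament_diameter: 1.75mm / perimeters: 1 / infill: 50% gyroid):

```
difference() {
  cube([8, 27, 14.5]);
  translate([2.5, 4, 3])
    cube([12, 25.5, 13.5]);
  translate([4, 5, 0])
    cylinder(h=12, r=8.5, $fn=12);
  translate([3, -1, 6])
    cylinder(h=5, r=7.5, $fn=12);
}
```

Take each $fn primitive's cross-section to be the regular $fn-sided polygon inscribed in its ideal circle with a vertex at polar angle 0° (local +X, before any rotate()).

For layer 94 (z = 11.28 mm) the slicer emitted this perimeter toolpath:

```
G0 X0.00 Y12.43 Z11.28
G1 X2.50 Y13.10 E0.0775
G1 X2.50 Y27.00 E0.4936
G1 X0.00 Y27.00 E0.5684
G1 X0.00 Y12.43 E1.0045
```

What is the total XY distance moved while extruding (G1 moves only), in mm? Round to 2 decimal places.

Sum the Euclidean lengths of each G1 segment: total = 33.56 mm.

33.56 mm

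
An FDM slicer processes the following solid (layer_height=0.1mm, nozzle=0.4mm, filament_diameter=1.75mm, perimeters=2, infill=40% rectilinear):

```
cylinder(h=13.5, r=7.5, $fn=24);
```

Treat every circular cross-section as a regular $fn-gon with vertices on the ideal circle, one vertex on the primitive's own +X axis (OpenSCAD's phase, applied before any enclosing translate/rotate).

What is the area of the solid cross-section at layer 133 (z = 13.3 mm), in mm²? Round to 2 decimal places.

At z = 13.3 mm: the r=7.5 cylinder gives a regular 24-gon of circumradius 7.5 (constant along its height) (area = (24/2)·7.500²·sin(360°/24) = 174.70 mm²). Overall, the cross-section is a single solid region. Net area = 174.70 mm².

174.70 mm²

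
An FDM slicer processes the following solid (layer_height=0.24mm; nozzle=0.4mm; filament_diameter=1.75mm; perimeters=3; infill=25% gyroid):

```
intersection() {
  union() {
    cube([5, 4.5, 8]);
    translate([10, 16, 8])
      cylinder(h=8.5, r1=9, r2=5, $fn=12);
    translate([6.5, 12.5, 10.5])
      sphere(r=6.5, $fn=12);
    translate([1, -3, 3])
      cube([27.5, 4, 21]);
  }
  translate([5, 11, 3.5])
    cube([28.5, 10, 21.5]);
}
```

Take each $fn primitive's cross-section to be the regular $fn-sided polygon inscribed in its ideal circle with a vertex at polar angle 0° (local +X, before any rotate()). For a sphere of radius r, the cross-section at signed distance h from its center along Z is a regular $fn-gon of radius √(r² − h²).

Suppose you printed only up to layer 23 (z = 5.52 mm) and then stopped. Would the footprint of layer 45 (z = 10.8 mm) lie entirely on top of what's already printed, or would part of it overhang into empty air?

Compare the two slices. At z = 5.52: the cube is present — its section is the full 5×4.5 rectangle (area 22.50 mm²); the cone at (10, 16) does not reach this height (z outside [8, 16.5]); the r=6.5 sphere at (6.5, 12.5) slices to a regular 12-gon of circumradius 4.177 (√(r²−h²) with h=4.98 from center) (area = (12/2)·4.177²·sin(360°/12) = 52.35 mm²); the cube at (1, -3) is present — its section is the full 27.5×4 rectangle (area 110.00 mm²); Merging all regions: the regions partially overlap — summed areas 184.85 mm² minus the doubly-counted overlap 4.00 mm² gives 180.85 mm² — area = 180.85 mm²; the 28.5×10 cube at (5, 11) contributes its full rectangle (area 285.00 mm²); Keeping only the common overlap: the 28.5×10 cube at (5, 11) partially overlaps that combined region; clipping to the common part keeps 27.27 mm² — area = 27.27 mm². At z = 10.8: the cube is absent (z outside [0, 8]); the cone at (10, 16) contributes a regular 12-gon of circumradius 7.682 (interpolated between r1=9 and r2=5 at t=0.329) (area = (12/2)·7.682²·sin(360°/12) = 177.06 mm²); the r=6.5 sphere at (6.5, 12.5) contributes a regular 12-gon of circumradius √(6.5²−0.3²) = 6.493 (area = (12/2)·6.493²·sin(360°/12) = 126.48 mm²); the 27.5×4 cube at (1, -3) contributes its full rectangle (area 110.00 mm²); Combining (union): the regions partially overlap — summed areas 413.54 mm² minus the doubly-counted overlap 82.83 mm² gives 330.71 mm² — area = 330.71 mm²; the cube at (5, 11) (footprint 28.5×10) is included at this height (area 285.00 mm²); Taking the intersection: the 28.5×10 cube at (5, 11) partially overlaps the result so far; clipping to the common part keeps 119.14 mm² — area = 119.14 mm². Checking containment: at z = 10.8 the cross-section extends beyond the z = 5.52 cross-section by about 91.88 mm².

part overhangs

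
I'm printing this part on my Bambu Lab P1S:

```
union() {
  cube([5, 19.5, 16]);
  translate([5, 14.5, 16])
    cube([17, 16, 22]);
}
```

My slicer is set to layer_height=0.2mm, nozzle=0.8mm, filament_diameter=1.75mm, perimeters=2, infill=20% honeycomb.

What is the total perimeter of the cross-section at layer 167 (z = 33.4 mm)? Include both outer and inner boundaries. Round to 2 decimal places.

66.00 mm

At z = 33.4 mm: the cube is not intersected at this z (z outside [0, 16]); the 17×16 cube at (5, 14.5) contributes its full rectangle (perimeter 66.00 mm); Merging all regions: only the 17×16 cube at (5, 14.5) is present, so the union is just that shape — boundary = 66.00 mm. Overall, the cross-section is a single solid region. Total boundary length (outer) = 66.00 mm.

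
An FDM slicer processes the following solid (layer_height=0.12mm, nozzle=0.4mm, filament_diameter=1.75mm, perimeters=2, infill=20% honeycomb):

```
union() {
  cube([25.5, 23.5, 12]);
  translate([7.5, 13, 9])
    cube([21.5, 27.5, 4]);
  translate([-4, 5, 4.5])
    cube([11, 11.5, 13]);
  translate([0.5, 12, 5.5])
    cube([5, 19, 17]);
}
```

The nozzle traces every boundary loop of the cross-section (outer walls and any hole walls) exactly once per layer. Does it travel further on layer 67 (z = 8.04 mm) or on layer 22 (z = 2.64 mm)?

layer 67 (z = 8.04 mm)

Layer 67 (z = 8.04): the cube is present — its section is the full 25.5×23.5 rectangle (perimeter 98.00 mm); the cube at (7.5, 13) is absent (z outside [9, 13]); the 11×11.5 cube at (-4, 5) contributes its full rectangle (perimeter 45.00 mm); the cube at (0.5, 12) (footprint 5×19) is included at this height (perimeter 48.00 mm); Combining (union): the regions partially overlap (shared area 138.00 mm²), so the edge portions inside another operand are dropped and the merged outline is re-measured after clipping — boundary = 121.00 mm. So its perimeter = 121.00 mm. Layer 22 (z = 2.64): the 25.5×23.5 cube contributes its full rectangle (perimeter 98.00 mm); the cube at (7.5, 13) is absent (z outside [9, 13]); the cube at (-4, 5) is not intersected at this z (z outside [4.5, 17.5]); the cube at (0.5, 12) is not intersected at this z (z outside [5.5, 22.5]); Taking the union: only the 25.5×23.5 cube is present, so the union is just that shape — boundary = 98.00 mm. So its perimeter = 98.00 mm. Layer 67 is larger (121.00 vs 98.00 mm).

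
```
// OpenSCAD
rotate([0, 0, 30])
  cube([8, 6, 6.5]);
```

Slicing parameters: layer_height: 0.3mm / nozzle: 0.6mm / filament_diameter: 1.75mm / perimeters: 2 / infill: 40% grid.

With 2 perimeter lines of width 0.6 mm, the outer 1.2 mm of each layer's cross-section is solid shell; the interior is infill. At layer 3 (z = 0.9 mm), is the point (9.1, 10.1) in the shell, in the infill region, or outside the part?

outside

At z = 0.9 mm: the 8×6 cube contributes its full rectangle; (rotated 30° about Z; rotation is an isometry so areas/perimeters/island counts are preserved). Overall, the cross-section is a single solid region. Undo the 30° rotation: the query point maps to (12.931, 4.197) in the un-rotated model frame. The nearest boundary edge runs (8.00, 0.00)→(8.00, 6.00); distance from the point to it = 4.93 mm. The point is not inside any of the regions above, so it lies outside the cross-section (4.93 mm from the nearest boundary).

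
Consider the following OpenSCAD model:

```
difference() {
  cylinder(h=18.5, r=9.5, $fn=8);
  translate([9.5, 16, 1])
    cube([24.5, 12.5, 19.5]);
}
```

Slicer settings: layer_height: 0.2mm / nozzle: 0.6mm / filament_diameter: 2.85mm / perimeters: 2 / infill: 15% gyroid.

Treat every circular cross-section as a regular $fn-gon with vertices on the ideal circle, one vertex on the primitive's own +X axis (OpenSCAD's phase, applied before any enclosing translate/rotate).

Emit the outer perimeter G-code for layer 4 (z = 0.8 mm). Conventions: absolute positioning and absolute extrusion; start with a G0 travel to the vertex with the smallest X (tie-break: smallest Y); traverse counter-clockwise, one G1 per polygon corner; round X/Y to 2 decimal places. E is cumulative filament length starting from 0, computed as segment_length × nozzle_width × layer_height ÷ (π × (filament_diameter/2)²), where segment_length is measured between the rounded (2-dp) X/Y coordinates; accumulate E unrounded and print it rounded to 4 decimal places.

G0 X-9.50 Y0.00 Z0.80
G1 X-6.72 Y-6.72 E0.1368
G1 X0.00 Y-9.50 E0.2736
G1 X6.72 Y-6.72 E0.4104
G1 X9.50 Y0.00 E0.5472
G1 X6.72 Y6.72 E0.6840
G1 X0.00 Y9.50 E0.8208
G1 X-6.72 Y6.72 E0.9576
G1 X-9.50 Y0.00 E1.0944

At z = 0.8 mm: the r=9.5 cylinder contributes a regular 8-gon of circumradius 9.5; the cube at (9.5, 16) does not reach this height (z outside [1, 20.5]); After the difference (first − rest): none of the subtracted shapes is present at this height, so the r=9.5 cylinder is unchanged — 1 connected region. The outline is a single polygon with 8 vertices. Extrusion per mm of travel: 0.6 × 0.2 / (π × 1.425²) = 0.018811. Accumulating E over each segment gives final E = 1.0944.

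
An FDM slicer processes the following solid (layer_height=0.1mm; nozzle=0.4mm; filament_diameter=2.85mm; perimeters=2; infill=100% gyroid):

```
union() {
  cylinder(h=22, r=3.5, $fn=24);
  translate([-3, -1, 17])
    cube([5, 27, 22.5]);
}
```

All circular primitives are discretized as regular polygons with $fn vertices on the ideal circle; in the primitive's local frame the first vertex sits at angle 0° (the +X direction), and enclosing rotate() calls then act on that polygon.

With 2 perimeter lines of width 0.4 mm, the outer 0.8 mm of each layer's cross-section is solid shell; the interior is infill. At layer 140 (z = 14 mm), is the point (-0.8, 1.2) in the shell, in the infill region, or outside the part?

At z = 14 mm: the r=3.5 cylinder contributes a regular 24-gon of circumradius 3.5; the cube at (-3, -1) does not reach this height (z outside [17, 39.5]); Merging all regions: only the r=3.5 cylinder is present, so the union is just that shape — 1 connected region. Overall, the cross-section is a single solid region. The nearest boundary edge runs (-1.75, 3.03)→(-2.47, 2.47); distance from the point to it = 2.03 mm. The point is inside the cross-section and 2.03 mm from the nearest boundary — more than the 0.8 mm shell width (2 × 0.4), so it's in the infill interior.

infill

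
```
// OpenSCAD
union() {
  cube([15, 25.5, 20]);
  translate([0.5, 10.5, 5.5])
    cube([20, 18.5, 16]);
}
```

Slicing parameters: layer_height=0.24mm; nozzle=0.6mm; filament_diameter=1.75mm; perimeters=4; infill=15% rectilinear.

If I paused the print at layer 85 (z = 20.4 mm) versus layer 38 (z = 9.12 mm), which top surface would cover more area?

Layer 85 (z = 20.4): the cube is not intersected at this z (z outside [0, 20]); the cube at (0.5, 10.5) (footprint 20×18.5) is included at this height (area 370.00 mm²); Merging all regions: only the 20×18.5 cube at (0.5, 10.5) is present, so the union is just that shape — area = 370.00 mm². So its area = 370.00 mm². Layer 38 (z = 9.12): the 15×25.5 cube contributes its full rectangle (area 382.50 mm²); the cube at (0.5, 10.5) is present — its section is the full 20×18.5 rectangle (area 370.00 mm²); Taking the union: the regions partially overlap — summed areas 752.50 mm² minus the doubly-counted overlap 217.50 mm² gives 535.00 mm² — area = 535.00 mm². So its area = 535.00 mm². Layer 38 is larger (535.00 vs 370.00 mm²).

layer 38 (z = 9.12 mm)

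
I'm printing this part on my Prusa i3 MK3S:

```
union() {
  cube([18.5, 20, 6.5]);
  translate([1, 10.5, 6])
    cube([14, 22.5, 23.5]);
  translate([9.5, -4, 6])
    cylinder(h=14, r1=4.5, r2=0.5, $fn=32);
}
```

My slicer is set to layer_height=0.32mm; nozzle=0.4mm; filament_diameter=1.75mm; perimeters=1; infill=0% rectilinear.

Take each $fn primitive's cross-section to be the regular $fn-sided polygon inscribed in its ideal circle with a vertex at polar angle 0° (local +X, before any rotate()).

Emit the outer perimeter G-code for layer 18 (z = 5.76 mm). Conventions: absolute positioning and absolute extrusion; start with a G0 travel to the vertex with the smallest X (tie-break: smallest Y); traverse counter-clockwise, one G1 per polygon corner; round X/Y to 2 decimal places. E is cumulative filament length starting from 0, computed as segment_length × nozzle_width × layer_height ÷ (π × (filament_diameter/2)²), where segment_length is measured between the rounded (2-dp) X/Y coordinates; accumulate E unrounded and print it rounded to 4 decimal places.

At z = 5.76 mm: the 18.5×20 cube contributes its full rectangle; the cube at (1, 10.5) does not reach this height (z outside [6, 29.5]); the cone at (9.5, -4) is not intersected at this z (z outside [6, 20]); Combining (union): only the 18.5×20 cube is present, so the union is just that shape — 1 connected region. The outline is a single polygon with 4 vertices. Extrusion per mm of travel: 0.4 × 0.32 / (π × 0.875²) = 0.053216. Accumulating E over each segment gives final E = 4.0976.

G0 X0.00 Y0.00 Z5.76
G1 X18.50 Y0.00 E0.9845
G1 X18.50 Y20.00 E2.0488
G1 X0.00 Y20.00 E3.0333
G1 X0.00 Y0.00 E4.0976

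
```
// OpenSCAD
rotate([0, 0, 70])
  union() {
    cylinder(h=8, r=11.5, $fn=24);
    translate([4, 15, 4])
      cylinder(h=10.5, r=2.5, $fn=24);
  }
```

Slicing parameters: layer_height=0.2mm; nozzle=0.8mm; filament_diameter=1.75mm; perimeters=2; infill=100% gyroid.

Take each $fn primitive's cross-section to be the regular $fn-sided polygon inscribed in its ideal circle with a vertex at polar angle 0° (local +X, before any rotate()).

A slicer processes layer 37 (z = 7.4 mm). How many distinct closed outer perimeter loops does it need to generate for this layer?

2

At z = 7.4 mm: the cylinder: section is a regular 24-gon, circumradius r=11.5; the cylinder at (4, 15): section is a regular 24-gon, circumradius r=2.5; Merging all regions: the 2 present regions are separate (no shared area or edge), so areas and boundary lengths simply add and each stays a separate island — 2 connected regions; (whole slice rotated 70° about Z — lengths, areas and connectivity unchanged). The result has 2 disconnected regions.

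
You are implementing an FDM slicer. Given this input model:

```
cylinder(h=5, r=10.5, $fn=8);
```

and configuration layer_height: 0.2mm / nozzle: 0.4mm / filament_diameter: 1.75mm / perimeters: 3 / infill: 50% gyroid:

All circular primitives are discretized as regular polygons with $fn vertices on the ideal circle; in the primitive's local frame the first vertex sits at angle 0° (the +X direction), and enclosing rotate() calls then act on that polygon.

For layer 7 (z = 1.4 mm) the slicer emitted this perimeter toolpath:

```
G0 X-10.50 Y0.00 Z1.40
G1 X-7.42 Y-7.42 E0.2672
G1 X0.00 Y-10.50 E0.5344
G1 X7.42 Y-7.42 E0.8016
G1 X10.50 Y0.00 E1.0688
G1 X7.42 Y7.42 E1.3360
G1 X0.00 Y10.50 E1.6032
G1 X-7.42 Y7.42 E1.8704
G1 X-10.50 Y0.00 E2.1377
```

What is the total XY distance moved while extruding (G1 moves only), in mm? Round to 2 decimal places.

64.27 mm

Sum the Euclidean lengths of each G1 segment: total = 64.27 mm.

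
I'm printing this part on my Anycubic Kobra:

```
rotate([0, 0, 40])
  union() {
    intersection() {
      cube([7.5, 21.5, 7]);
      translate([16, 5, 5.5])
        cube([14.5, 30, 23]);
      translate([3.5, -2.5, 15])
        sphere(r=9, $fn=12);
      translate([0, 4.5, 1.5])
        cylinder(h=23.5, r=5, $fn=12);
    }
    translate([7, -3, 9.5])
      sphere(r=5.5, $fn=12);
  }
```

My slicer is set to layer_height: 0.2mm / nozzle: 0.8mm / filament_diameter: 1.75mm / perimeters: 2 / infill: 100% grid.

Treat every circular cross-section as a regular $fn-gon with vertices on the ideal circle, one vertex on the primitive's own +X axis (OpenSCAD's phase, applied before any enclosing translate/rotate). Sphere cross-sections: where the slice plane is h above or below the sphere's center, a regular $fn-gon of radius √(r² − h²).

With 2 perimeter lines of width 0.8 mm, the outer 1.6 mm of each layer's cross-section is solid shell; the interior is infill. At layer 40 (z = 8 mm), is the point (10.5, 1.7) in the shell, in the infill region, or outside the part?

At z = 8 mm: the cube does not reach this height (z outside [0, 7]); the cube at (16, 5) is present — its section is the full 14.5×30 rectangle; the r=9 sphere at (3.5, -2.5) slices to a regular 12-gon of circumradius 5.657 (√(r²−h²) with h=7 from center); the r=5 cylinder at (0, 4.5) gives a regular 12-gon of circumradius 5 (constant along its height); Taking the intersection: at least one operand is absent at this height, so nothing remains; the sphere at (7, -3): section is a regular 12-gon, circumradius = √(r²−h²) = √(5.5²−1.5²) = 5.292; Merging all regions: only the r=5.5 sphere at (7, -3) is present, so the union is just that shape — 1 connected region; (rotated 40° about Z; rotation is an isometry so areas/perimeters/island counts are preserved). Overall, the cross-section is a single solid region. Undo the 40° rotation: the query point maps to (9.136, -5.447) in the un-rotated model frame. The nearest boundary edge runs (9.65, -7.58)→(11.58, -5.65); distance from the point to it = 1.87 mm. The point is inside the cross-section and 1.87 mm from the nearest boundary — more than the 1.6 mm shell width (2 × 0.8), so it's in the infill interior.

infill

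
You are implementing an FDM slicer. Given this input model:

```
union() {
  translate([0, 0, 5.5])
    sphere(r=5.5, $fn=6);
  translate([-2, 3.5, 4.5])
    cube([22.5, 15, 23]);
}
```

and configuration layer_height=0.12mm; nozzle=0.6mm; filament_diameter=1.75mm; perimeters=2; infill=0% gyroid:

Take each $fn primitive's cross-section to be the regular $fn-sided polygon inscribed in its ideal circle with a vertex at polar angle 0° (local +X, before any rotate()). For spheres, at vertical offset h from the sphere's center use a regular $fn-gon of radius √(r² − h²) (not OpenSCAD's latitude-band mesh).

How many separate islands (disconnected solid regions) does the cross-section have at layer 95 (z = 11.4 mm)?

1

At z = 11.4 mm: the sphere is absent (|z−center|=5.900 > r=5.5); the cube at (-2, 3.5) is present — its section is the full 22.5×15 rectangle; Merging all regions: only the 22.5×15 cube at (-2, 3.5) is present, so the union is just that shape — 1 connected region. Overall, the cross-section is a single solid region. Island count = 1.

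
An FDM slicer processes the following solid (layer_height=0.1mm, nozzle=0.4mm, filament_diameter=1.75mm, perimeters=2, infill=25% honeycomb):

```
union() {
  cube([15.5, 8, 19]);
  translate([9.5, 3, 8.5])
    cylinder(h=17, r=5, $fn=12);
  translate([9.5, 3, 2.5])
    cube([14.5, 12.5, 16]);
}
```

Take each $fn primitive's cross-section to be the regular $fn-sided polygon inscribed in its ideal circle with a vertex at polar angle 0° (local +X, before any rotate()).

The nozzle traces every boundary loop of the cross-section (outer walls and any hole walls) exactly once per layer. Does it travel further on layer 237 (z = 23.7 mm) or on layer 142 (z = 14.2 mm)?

Layer 237 (z = 23.7): the cube is absent (z outside [0, 19]); the cylinder at (9.5, 3): section is a regular 12-gon, circumradius r=5 (perimeter = 2·12·5.000·sin(180°/12) = 31.06 mm); the cube at (9.5, 3) does not reach this height (z outside [2.5, 18.5]); Merging all regions: only the r=5 cylinder at (9.5, 3) is present, so the union is just that shape — boundary = 31.06 mm. So its perimeter = 31.06 mm. Layer 142 (z = 14.2): the 15.5×8 cube contributes its full rectangle (perimeter 47.00 mm); the r=5 cylinder at (9.5, 3) contributes a regular 12-gon of circumradius 5 (perimeter = 2·12·5.000·sin(180°/12) = 31.06 mm); the cube at (9.5, 3) (footprint 14.5×12.5) is included at this height (perimeter 54.00 mm); Combining (union): the regions partially overlap (shared area 94.91 mm²), so the edge portions inside another operand are dropped and the merged outline is re-measured after clipping — boundary = 80.28 mm. So its perimeter = 80.28 mm. Layer 142 is larger (80.28 vs 31.06 mm).

layer 142 (z = 14.2 mm)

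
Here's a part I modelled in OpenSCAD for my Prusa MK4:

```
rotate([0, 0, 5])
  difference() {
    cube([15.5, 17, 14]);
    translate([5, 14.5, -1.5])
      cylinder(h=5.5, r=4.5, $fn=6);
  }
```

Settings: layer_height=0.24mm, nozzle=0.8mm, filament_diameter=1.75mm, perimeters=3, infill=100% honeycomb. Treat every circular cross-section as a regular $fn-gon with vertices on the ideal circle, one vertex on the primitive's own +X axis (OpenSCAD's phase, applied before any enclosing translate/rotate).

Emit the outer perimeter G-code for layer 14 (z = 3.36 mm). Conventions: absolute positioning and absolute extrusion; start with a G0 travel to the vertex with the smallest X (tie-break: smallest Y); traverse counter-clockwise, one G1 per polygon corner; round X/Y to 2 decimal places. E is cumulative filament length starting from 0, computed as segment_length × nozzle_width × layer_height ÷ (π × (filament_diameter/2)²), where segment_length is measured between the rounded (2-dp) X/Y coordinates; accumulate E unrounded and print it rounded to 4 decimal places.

At z = 3.36 mm: the 15.5×17 cube contributes its full rectangle; the r=4.5 cylinder at (5, 14.5) contributes a regular 6-gon of circumradius 4.5; Subtracting the remaining from the first: starting from the 15.5×17 cube, the r=4.5 cylinder at (5, 14.5) partially overlaps it — only the 45.20 mm² overlap (of its 52.61 mm²) is removed, clipping the outline — 1 connected region; (rotated 5° about Z; rotation is an isometry so areas/perimeters/island counts are preserved). The outline is a single polygon with 10 vertices. Extrusion per mm of travel: 0.8 × 0.24 / (π × 0.875²) = 0.079824. Accumulating E over each segment gives final E = 6.2401.

G0 X-1.48 Y16.94 Z3.36
G1 X0.00 Y0.00 E1.3574
G1 X15.44 Y1.35 E2.5946
G1 X13.96 Y18.29 E3.9519
G1 X6.54 Y17.64 E4.5465
G1 X8.20 Y15.27 E4.7775
G1 X6.30 Y11.19 E5.1367
G1 X1.82 Y10.80 E5.4957
G1 X-0.77 Y14.49 E5.8556
G1 X0.45 Y17.10 E6.0856
G1 X-1.48 Y16.94 E6.2401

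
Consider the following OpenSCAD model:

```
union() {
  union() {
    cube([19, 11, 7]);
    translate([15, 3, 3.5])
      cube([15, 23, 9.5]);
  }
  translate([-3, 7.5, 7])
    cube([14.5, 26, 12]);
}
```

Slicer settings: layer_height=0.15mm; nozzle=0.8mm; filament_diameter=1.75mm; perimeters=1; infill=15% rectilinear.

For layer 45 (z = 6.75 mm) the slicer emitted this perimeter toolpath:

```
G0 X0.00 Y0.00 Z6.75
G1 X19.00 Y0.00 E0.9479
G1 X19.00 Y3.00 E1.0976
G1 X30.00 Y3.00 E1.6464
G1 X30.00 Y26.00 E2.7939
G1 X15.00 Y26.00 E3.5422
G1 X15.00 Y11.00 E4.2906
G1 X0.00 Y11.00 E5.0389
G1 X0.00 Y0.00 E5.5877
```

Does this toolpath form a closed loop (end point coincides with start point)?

Start point (G0): (0.00, 0.00). End point (last G1): the path returns to the start — closed.

yes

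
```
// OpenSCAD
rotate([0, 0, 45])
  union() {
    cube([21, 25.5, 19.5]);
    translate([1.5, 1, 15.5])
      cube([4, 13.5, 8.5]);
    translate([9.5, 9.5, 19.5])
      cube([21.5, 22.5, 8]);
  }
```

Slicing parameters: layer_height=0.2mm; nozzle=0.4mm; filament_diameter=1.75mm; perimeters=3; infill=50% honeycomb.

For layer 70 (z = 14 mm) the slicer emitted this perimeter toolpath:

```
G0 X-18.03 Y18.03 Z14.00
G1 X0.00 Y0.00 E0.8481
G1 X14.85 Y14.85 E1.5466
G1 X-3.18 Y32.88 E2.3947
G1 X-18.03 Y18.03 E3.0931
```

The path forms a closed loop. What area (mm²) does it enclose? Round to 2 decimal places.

535.49 mm²

Apply the shoelace formula to the sequence of (X, Y) vertices; enclosed area = 535.49 mm².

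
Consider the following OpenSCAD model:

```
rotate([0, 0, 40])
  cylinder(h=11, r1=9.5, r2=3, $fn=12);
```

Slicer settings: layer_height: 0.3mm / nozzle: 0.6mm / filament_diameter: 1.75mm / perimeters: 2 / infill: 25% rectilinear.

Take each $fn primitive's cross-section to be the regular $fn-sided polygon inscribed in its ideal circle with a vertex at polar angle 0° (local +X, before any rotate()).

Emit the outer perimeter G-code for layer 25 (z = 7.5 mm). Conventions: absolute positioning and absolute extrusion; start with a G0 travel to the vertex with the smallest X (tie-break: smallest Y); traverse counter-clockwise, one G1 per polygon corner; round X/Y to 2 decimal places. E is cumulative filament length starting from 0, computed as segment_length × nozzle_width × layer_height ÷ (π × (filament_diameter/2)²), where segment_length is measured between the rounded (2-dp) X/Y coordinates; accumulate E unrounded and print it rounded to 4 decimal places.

At z = 7.5 mm: the cone contributes a regular 12-gon of circumradius 5.068 (interpolated between r1=9.5 and r2=3 at t=0.682); (rotated 40° about Z; rotation is an isometry so areas/perimeters/island counts are preserved). The outline is a single polygon with 12 vertices. Extrusion per mm of travel: 0.6 × 0.3 / (π × 0.875²) = 0.074835. Accumulating E over each segment gives final E = 2.3552.

G0 X-4.99 Y-0.88 Z7.50
G1 X-3.88 Y-3.26 E0.1965
G1 X-1.73 Y-4.76 E0.3927
G1 X0.88 Y-4.99 E0.5888
G1 X3.26 Y-3.88 E0.7853
G1 X4.76 Y-1.73 E0.9815
G1 X4.99 Y0.88 E1.1776
G1 X3.88 Y3.26 E1.3741
G1 X1.73 Y4.76 E1.5703
G1 X-0.88 Y4.99 E1.7664
G1 X-3.26 Y3.88 E1.9629
G1 X-4.76 Y1.73 E2.1591
G1 X-4.99 Y-0.88 E2.3552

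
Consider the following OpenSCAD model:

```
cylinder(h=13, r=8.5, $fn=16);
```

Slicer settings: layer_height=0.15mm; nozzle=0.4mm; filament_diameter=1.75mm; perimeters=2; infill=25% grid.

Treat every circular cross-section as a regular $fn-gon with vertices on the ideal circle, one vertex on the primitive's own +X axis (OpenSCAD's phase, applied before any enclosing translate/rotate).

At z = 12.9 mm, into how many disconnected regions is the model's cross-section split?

At z = 12.9 mm: the r=8.5 cylinder gives a regular 16-gon of circumradius 8.5 (constant along its height). The result has 1 disconnected region.

1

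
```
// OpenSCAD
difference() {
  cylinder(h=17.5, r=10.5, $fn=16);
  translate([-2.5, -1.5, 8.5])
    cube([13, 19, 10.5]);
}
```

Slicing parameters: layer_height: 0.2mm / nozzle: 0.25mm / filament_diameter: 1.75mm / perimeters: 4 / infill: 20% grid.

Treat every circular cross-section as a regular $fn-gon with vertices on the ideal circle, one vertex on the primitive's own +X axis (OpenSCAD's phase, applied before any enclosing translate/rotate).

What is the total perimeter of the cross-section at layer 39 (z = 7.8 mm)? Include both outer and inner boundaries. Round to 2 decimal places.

At z = 7.8 mm: the r=10.5 cylinder gives a regular 16-gon of circumradius 10.5 (constant along its height) (perimeter = 2·16·10.500·sin(180°/16) = 65.55 mm); the cube at (-2.5, -1.5) does not reach this height (z outside [8.5, 19]); After the difference (first − rest): none of the subtracted shapes is present at this height, so the r=10.5 cylinder is unchanged — boundary = 65.55 mm. Overall, the cross-section is a single solid region. Total boundary length (outer) = 65.55 mm.

65.55 mm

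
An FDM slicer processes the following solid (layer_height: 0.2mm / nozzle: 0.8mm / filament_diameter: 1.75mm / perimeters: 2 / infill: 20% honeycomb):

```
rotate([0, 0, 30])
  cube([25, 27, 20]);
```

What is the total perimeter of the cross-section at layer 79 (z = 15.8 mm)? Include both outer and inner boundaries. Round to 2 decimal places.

At z = 15.8 mm: the 25×27 cube contributes its full rectangle (perimeter 104.00 mm); (rotated 30° about Z; rotation is an isometry so areas/perimeters/island counts are preserved). Overall, the cross-section is a single solid region. Total boundary length (outer) = 104.00 mm.

104.00 mm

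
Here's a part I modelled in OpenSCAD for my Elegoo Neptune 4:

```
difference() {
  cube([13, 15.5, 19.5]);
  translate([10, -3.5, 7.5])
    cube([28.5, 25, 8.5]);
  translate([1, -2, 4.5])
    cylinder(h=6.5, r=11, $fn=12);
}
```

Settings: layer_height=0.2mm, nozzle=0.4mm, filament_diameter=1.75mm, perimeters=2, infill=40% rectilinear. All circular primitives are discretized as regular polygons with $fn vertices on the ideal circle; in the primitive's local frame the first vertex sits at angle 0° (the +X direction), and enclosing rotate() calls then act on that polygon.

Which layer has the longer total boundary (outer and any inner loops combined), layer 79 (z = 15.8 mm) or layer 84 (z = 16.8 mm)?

Layer 79 (z = 15.8): the cube is present — its section is the full 13×15.5 rectangle (perimeter 57.00 mm); the 28.5×25 cube at (10, -3.5) contributes its full rectangle (perimeter 107.00 mm); the cylinder at (1, -2) is absent (z outside [4.5, 11]); Subtracting the remaining from the first: starting from the 13×15.5 cube, the 28.5×25 cube at (10, -3.5) partially overlaps it — only the 46.50 mm² overlap (of its 712.50 mm²) is removed, clipping the outline — boundary = 51.00 mm. So its perimeter = 51.00 mm. Layer 84 (z = 16.8): the cube is present — its section is the full 13×15.5 rectangle (perimeter 57.00 mm); the cube at (10, -3.5) is absent (z outside [7.5, 16]); the cylinder at (1, -2) is not intersected at this z (z outside [4.5, 11]); Taking the first minus the rest: none of the subtracted shapes is present at this height, so the 13×15.5 cube is unchanged — boundary = 57.00 mm. So its perimeter = 57.00 mm. Layer 84 is larger (57.00 vs 51.00 mm).

layer 84 (z = 16.8 mm)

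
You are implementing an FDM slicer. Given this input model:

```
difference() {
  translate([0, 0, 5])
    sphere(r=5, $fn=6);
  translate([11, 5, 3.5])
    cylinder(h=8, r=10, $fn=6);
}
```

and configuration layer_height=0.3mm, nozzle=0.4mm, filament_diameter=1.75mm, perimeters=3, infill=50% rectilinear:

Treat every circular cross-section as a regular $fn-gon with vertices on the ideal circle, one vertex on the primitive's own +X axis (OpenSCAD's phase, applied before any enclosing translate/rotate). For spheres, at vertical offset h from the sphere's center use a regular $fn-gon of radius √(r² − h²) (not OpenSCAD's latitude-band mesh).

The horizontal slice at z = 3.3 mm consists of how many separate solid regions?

At z = 3.3 mm: the r=5 sphere slices to a regular 6-gon of circumradius 4.702 (√(r²−h²) with h=1.7 from center); the cylinder at (11, 5) does not reach this height (z outside [3.5, 11.5]); Subtracting the remaining from the first: none of the subtracted shapes is present at this height, so the r=5 sphere is unchanged — 1 connected region. The result has 1 disconnected region.

1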